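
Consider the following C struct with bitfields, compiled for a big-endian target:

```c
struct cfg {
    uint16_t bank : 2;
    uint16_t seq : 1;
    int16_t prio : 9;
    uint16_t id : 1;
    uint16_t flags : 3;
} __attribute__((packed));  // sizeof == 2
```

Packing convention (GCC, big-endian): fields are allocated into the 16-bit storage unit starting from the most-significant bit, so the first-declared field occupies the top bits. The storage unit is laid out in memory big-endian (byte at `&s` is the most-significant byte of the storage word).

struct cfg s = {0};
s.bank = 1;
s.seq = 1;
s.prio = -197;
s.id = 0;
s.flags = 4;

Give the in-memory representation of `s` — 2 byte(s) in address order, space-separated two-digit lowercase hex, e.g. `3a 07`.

bank:2 = 1 → 0x1 << 14 → word 0x4000
seq:1 = 1 → 0x1 << 13 → word 0x6000
prio:9 = -197 → 0x13b << 4 → word 0x73b0
id:1 = 0 → 0x0 << 3 → word 0x73b0
flags:3 = 4 → 0x4 << 0 → word 0x73b4
word = 0x73b4 → big-endian bytes:
  [0]=0x73  [1]=0xb4

73 b4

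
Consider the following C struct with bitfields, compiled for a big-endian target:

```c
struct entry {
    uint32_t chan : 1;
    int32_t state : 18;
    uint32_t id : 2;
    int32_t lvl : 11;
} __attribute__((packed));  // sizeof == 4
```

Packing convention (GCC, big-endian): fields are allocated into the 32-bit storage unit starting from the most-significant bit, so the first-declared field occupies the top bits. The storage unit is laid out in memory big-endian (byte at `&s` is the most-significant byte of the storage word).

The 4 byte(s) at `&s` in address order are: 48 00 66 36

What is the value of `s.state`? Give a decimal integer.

[0]=0x48 [1]=0x00 [2]=0x66 [3]=0x36 (big-endian) → word 0x48006636
chan [31+:1] = (word>>31) & 0x1 = 0
state [13+:18] = (word>>13) & 0x3ffff = 147459  ←
id [11+:2] = (word>>11) & 0x3 = 0
lvl [0+:11] = (word>>0) & 0x7ff = 1590
state signed 18b, MSB=1: 147459 - 262144 = -114685

-114685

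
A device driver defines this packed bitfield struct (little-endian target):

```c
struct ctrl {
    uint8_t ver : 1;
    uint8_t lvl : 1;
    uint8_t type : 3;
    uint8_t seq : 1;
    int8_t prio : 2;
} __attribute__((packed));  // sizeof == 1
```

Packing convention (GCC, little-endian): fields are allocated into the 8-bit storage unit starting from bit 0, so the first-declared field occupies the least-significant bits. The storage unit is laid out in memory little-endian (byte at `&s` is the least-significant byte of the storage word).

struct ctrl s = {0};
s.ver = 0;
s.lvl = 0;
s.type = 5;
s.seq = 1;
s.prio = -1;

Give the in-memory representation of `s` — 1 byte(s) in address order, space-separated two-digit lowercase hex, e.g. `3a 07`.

ver:1 = 0 → 0x0 << 0 → word 0x00
lvl:1 = 0 → 0x0 << 1 → word 0x00
type:3 = 5 → 0x5 << 2 → word 0x14
seq:1 = 1 → 0x1 << 5 → word 0x34
prio:2 = -1 → 0x3 << 6 → word 0xf4
word = 0xf4 → little-endian bytes:
  [0]=0xf4

f4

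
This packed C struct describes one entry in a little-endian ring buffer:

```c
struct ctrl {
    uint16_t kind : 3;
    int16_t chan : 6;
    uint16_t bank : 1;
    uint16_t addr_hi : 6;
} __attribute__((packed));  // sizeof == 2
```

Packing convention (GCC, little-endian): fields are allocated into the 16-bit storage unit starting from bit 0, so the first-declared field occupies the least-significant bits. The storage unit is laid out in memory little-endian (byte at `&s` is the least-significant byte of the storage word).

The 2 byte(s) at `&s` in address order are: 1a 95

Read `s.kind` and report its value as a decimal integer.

2

[0]=0x1a [1]=0x95 (little-endian) → word 0x951a
kind [0+:3] = (word>>0) & 0x7 = 2  ←
chan [3+:6] = (word>>3) & 0x3f = 35
bank [9+:1] = (word>>9) & 0x1 = 0
addr_hi [10+:6] = (word>>10) & 0x3f = 37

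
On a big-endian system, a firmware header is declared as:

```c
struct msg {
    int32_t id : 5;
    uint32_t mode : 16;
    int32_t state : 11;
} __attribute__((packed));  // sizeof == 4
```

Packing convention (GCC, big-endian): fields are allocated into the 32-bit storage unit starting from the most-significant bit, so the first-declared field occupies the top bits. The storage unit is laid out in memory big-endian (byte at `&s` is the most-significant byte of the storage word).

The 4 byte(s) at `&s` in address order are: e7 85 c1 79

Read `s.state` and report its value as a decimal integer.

[0]=0xe7 [1]=0x85 [2]=0xc1 [3]=0x79 (big-endian) → word 0xe785c179
id [27+:5] = (word>>27) & 0x1f = 28
mode [11+:16] = (word>>11) & 0xffff = 61624
state [0+:11] = (word>>0) & 0x7ff = 377  ←
state signed 11b, MSB=0: value = 377

377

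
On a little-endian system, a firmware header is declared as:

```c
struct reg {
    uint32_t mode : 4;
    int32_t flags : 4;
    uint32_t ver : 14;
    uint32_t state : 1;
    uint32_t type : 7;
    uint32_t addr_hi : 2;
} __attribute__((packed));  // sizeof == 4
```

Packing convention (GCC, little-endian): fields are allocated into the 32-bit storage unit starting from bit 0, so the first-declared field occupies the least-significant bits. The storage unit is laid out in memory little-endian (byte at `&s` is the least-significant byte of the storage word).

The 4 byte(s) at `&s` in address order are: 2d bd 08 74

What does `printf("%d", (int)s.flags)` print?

2

[0]=0x2d [1]=0xbd [2]=0x08 [3]=0x74 (little-endian) → word 0x7408bd2d
mode [0+:4] = (word>>0) & 0xf = 13
flags [4+:4] = (word>>4) & 0xf = 2  ←
ver [8+:14] = (word>>8) & 0x3fff = 2237
state [22+:1] = (word>>22) & 0x1 = 0
type [23+:7] = (word>>23) & 0x7f = 104
addr_hi [30+:2] = (word>>30) & 0x3 = 1
flags signed 4b, MSB=0: value = 2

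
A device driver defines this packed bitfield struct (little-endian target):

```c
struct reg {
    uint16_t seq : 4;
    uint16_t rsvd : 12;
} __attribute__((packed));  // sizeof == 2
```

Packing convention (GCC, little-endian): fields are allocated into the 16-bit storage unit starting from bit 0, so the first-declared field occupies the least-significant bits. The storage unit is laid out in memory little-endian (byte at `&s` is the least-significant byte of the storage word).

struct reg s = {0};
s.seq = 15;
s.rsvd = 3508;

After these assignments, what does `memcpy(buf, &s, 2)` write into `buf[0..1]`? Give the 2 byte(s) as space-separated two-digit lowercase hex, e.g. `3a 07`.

seq (4b) val=15 bits=0xf at bit 0: 0x000f
rsvd (12b) val=3508 bits=0xdb4 at bit 4: 0xdb4f
word = 0xdb4f → little-endian bytes:
  [0]=0x4f  [1]=0xdb

4f db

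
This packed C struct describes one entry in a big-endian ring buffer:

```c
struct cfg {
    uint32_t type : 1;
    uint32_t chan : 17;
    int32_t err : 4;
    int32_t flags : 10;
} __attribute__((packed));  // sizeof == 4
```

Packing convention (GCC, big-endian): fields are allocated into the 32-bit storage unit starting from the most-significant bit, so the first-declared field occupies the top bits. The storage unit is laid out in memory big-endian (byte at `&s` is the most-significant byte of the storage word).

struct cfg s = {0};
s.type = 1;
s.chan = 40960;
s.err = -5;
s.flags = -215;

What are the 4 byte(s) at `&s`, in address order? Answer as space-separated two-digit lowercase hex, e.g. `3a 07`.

a8 00 2f 29

type:1 = 1 → 0x1 << 31 → word 0x80000000
chan:17 = 40960 → 0xa000 << 14 → word 0xa8000000
err:4 = -5 → 0xb << 10 → word 0xa8002c00
flags:10 = -215 → 0x329 << 0 → word 0xa8002f29
word = 0xa8002f29 → big-endian bytes:
  [0]=0xa8  [1]=0x00  [2]=0x2f  [3]=0x29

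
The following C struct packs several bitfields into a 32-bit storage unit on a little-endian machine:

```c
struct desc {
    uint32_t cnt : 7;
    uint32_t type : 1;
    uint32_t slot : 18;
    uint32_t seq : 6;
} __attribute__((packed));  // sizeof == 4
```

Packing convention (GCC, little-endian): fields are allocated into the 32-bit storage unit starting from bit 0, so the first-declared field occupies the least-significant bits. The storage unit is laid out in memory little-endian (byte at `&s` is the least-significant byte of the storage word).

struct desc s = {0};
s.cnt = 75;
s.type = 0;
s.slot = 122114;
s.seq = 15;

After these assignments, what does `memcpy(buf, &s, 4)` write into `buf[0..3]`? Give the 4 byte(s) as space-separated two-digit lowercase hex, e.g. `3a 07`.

4b 02 dd 3d

[0+:7] cnt=75 & 0x7f = 0x4b; word=0x0000004b
[7+:1] type=0 & 0x1 = 0x0; word=0x0000004b
[8+:18] slot=122114 & 0x3ffff = 0x1dd02; word=0x01dd024b
[26+:6] seq=15 & 0x3f = 0xf; word=0x3ddd024b
word = 0x3ddd024b → little-endian bytes:
  [0]=0x4b  [1]=0x02  [2]=0xdd  [3]=0x3d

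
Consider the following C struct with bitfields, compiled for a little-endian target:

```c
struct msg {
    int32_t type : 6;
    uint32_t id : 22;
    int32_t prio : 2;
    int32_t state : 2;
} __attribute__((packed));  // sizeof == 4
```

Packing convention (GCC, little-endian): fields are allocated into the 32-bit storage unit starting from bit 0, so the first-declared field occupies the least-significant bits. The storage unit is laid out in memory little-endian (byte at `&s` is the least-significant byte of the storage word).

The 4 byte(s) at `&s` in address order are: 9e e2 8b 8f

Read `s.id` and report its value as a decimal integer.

4075402

[0]=0x9e [1]=0xe2 [2]=0x8b [3]=0x8f (little-endian) → word 0x8f8be29e
type [0+:6] = (word>>0) & 0x3f = 30
id [6+:22] = (word>>6) & 0x3fffff = 4075402  ←
prio [28+:2] = (word>>28) & 0x3 = 0
state [30+:2] = (word>>30) & 0x3 = 2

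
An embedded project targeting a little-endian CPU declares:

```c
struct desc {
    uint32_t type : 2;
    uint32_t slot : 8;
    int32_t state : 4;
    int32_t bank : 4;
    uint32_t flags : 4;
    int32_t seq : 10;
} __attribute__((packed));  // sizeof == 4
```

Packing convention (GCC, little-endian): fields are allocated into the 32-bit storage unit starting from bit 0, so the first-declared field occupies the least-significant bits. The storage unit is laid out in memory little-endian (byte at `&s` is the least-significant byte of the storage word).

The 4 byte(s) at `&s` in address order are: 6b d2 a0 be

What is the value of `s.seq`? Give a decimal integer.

-262

[0]=0x6b [1]=0xd2 [2]=0xa0 [3]=0xbe (little-endian) → word 0xbea0d26b
type [0+:2] = (word>>0) & 0x3 = 3
slot [2+:8] = (word>>2) & 0xff = 154
state [10+:4] = (word>>10) & 0xf = 4
bank [14+:4] = (word>>14) & 0xf = 3
flags [18+:4] = (word>>18) & 0xf = 8
seq [22+:10] = (word>>22) & 0x3ff = 762  ←
seq signed 10b, MSB=1: 762 - 1024 = -262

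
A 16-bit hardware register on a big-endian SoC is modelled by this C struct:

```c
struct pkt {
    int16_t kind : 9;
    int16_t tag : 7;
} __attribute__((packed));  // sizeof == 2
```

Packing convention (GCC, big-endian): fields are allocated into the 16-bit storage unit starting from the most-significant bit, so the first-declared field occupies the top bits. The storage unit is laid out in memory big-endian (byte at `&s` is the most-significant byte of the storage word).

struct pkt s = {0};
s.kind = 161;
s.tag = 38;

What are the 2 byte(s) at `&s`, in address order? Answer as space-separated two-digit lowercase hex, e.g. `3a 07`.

50 a6

kind (9b) val=161 bits=0xa1 at bit 7: 0x5080
tag (7b) val=38 bits=0x26 at bit 0: 0x50a6
word = 0x50a6 → big-endian bytes:
  [0]=0x50  [1]=0xa6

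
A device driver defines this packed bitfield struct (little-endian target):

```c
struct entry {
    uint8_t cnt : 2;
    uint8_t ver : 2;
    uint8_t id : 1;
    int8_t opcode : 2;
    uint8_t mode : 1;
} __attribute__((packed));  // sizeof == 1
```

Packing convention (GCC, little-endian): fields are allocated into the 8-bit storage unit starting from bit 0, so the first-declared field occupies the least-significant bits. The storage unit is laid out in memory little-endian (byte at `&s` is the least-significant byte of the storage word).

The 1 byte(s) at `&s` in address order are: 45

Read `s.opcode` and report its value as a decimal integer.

[0]=0x45 (little-endian) → word 0x45
cnt:2 @ bit 0 → (0x45>>0)&0x3 = 0x1
ver:2 @ bit 2 → (0x45>>2)&0x3 = 0x1
id:1 @ bit 4 → (0x45>>4)&0x1 = 0x0
opcode:2 @ bit 5 → (0x45>>5)&0x3 = 0x2  ←
mode:1 @ bit 7 → (0x45>>7)&0x1 = 0x0
opcode signed 2b, MSB=1: 2 - 4 = -2

-2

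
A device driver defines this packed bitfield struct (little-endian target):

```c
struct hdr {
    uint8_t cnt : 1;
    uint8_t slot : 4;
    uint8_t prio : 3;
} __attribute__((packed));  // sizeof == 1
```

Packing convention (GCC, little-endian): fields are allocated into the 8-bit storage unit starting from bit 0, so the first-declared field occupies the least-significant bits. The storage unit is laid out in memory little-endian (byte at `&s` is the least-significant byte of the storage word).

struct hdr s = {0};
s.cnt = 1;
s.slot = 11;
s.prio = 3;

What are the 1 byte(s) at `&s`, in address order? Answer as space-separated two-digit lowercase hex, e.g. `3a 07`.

77

cnt (1b) val=1 bits=0x1 at bit 0: 0x01
slot (4b) val=11 bits=0xb at bit 1: 0x17
prio (3b) val=3 bits=0x3 at bit 5: 0x77
word = 0x77 → little-endian bytes:
  [0]=0x77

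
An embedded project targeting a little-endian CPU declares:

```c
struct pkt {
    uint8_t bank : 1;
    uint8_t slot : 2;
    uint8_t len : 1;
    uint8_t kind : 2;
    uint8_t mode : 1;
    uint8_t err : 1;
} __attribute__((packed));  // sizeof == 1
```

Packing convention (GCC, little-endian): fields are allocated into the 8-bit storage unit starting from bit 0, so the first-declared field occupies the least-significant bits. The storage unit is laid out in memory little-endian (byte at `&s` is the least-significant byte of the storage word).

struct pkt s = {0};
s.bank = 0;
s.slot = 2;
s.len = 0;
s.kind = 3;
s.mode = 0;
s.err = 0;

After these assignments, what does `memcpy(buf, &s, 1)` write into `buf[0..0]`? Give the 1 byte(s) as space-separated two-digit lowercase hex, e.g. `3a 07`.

[0+:1] bank=0 & 0x1 = 0x0; word=0x00
[1+:2] slot=2 & 0x3 = 0x2; word=0x04
[3+:1] len=0 & 0x1 = 0x0; word=0x04
[4+:2] kind=3 & 0x3 = 0x3; word=0x34
[6+:1] mode=0 & 0x1 = 0x0; word=0x34
[7+:1] err=0 & 0x1 = 0x0; word=0x34
word = 0x34 → little-endian bytes:
  [0]=0x34

34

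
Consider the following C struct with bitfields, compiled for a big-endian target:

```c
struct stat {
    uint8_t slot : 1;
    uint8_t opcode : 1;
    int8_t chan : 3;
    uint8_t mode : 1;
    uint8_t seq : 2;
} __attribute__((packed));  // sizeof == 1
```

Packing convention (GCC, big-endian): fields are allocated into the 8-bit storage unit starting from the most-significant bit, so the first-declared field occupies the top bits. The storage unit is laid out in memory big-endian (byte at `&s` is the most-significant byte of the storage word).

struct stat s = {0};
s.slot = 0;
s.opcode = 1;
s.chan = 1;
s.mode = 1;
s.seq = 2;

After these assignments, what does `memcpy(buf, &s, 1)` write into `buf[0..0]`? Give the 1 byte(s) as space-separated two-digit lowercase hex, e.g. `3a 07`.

slot (1b) val=0 bits=0x0 at bit 7: 0x00
opcode (1b) val=1 bits=0x1 at bit 6: 0x40
chan (3b) val=1 bits=0x1 at bit 3: 0x48
mode (1b) val=1 bits=0x1 at bit 2: 0x4c
seq (2b) val=2 bits=0x2 at bit 0: 0x4e
word = 0x4e → big-endian bytes:
  [0]=0x4e

4e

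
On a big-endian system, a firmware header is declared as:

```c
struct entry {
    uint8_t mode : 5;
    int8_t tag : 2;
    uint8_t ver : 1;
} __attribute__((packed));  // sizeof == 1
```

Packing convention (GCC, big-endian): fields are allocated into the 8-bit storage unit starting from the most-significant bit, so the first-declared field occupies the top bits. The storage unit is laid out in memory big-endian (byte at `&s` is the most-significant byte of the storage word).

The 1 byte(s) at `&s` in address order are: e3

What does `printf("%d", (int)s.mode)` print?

28

[0]=0xe3 (big-endian) → word 0xe3
mode [3+:5] = (word>>3) & 0x1f = 28  ←
tag [1+:2] = (word>>1) & 0x3 = 1
ver [0+:1] = (word>>0) & 0x1 = 1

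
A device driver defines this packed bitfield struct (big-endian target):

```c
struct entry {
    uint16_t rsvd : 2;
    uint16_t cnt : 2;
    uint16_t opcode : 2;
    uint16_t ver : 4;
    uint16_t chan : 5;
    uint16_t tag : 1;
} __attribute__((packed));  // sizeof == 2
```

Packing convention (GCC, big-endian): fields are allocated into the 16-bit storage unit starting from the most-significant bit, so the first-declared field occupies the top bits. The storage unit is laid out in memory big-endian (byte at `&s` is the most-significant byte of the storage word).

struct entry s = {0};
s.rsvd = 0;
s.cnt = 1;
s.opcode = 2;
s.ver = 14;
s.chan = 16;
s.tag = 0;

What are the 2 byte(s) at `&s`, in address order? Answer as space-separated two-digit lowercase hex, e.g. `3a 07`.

[14+:2] rsvd=0 & 0x3 = 0x0; word=0x0000
[12+:2] cnt=1 & 0x3 = 0x1; word=0x1000
[10+:2] opcode=2 & 0x3 = 0x2; word=0x1800
[6+:4] ver=14 & 0xf = 0xe; word=0x1b80
[1+:5] chan=16 & 0x1f = 0x10; word=0x1ba0
[0+:1] tag=0 & 0x1 = 0x0; word=0x1ba0
word = 0x1ba0 → big-endian bytes:
  [0]=0x1b  [1]=0xa0

1b a0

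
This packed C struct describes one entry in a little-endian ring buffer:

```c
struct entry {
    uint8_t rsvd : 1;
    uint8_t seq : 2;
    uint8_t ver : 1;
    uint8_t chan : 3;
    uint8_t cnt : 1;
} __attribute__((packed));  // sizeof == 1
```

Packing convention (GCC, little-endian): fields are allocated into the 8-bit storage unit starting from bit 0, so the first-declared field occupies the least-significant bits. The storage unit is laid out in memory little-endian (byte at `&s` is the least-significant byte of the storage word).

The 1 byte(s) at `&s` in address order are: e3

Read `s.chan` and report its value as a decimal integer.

6

[0]=0xe3 (little-endian) → word 0xe3
rsvd [0+:1] = (word>>0) & 0x1 = 1
seq [1+:2] = (word>>1) & 0x3 = 1
ver [3+:1] = (word>>3) & 0x1 = 0
chan [4+:3] = (word>>4) & 0x7 = 6  ←
cnt [7+:1] = (word>>7) & 0x1 = 1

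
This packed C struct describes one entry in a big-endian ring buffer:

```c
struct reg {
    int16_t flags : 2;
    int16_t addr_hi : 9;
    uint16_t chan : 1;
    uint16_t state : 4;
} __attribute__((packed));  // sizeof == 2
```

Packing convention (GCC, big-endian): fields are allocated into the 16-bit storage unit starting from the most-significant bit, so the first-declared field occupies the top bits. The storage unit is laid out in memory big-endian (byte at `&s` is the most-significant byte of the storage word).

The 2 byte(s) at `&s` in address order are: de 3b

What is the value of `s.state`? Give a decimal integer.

11

[0]=0xde [1]=0x3b (big-endian) → word 0xde3b
flags [14+:2] = (word>>14) & 0x3 = 3
addr_hi [5+:9] = (word>>5) & 0x1ff = 241
chan [4+:1] = (word>>4) & 0x1 = 1
state [0+:4] = (word>>0) & 0xf = 11  ←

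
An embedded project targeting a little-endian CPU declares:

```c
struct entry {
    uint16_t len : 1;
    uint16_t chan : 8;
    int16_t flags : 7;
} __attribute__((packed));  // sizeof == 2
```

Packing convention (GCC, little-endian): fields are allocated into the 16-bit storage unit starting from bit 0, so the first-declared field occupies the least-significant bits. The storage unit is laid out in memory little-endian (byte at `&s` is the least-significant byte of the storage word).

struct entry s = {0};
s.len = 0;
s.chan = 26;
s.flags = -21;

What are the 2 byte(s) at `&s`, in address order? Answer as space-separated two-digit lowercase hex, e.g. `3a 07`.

34 d6

len (1b) val=0 bits=0x0 at bit 0: 0x0000
chan (8b) val=26 bits=0x1a at bit 1: 0x0034
flags (7b) val=-21 bits=0x6b at bit 9: 0xd634
word = 0xd634 → little-endian bytes:
  [0]=0x34  [1]=0xd6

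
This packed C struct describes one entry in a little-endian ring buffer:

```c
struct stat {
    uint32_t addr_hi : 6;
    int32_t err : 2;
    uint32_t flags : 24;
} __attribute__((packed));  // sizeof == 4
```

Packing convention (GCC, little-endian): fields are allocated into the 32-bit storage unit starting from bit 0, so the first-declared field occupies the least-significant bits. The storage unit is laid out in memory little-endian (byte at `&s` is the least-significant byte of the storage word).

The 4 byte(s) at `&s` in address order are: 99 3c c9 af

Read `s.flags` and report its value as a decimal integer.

[0]=0x99 [1]=0x3c [2]=0xc9 [3]=0xaf (little-endian) → word 0xafc93c99
addr_hi:6 @ bit 0 → (0xafc93c99>>0)&0x3f = 0x19
err:2 @ bit 6 → (0xafc93c99>>6)&0x3 = 0x2
flags:24 @ bit 8 → (0xafc93c99>>8)&0xffffff = 0xafc93c  ←

11520316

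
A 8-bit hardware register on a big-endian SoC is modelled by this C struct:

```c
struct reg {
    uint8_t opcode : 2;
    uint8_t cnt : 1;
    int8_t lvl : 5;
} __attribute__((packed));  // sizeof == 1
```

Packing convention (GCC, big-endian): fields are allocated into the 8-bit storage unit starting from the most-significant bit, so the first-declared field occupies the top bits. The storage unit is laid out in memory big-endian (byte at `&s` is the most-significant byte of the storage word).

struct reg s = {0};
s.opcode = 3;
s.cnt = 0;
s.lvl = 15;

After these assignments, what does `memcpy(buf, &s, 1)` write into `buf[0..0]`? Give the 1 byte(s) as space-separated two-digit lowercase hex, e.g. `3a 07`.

opcode (2b) val=3 bits=0x3 at bit 6: 0xc0
cnt (1b) val=0 bits=0x0 at bit 5: 0xc0
lvl (5b) val=15 bits=0xf at bit 0: 0xcf
word = 0xcf → big-endian bytes:
  [0]=0xcf

cf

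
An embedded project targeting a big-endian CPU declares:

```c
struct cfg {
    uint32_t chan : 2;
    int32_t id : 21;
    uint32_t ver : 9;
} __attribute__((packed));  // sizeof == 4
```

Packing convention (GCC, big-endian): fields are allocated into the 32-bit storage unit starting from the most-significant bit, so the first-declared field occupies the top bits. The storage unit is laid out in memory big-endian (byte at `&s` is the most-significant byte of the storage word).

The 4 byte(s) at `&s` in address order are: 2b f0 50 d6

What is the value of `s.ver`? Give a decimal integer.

[0]=0x2b [1]=0xf0 [2]=0x50 [3]=0xd6 (big-endian) → word 0x2bf050d6
chan [30+:2] = (word>>30) & 0x3 = 0
id [9+:21] = (word>>9) & 0x1fffff = 1439784
ver [0+:9] = (word>>0) & 0x1ff = 214  ←

214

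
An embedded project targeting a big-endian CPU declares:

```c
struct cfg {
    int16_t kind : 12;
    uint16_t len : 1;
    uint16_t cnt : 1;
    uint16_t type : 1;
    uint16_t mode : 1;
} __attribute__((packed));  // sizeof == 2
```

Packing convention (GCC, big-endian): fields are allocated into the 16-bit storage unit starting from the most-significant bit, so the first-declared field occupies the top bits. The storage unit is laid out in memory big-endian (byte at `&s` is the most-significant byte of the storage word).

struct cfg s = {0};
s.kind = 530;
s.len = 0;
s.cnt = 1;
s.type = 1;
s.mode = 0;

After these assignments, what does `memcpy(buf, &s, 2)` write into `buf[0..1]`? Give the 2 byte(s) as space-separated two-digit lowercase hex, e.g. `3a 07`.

[4+:12] kind=530 & 0xfff = 0x212; word=0x2120
[3+:1] len=0 & 0x1 = 0x0; word=0x2120
[2+:1] cnt=1 & 0x1 = 0x1; word=0x2124
[1+:1] type=1 & 0x1 = 0x1; word=0x2126
[0+:1] mode=0 & 0x1 = 0x0; word=0x2126
word = 0x2126 → big-endian bytes:
  [0]=0x21  [1]=0x26

21 26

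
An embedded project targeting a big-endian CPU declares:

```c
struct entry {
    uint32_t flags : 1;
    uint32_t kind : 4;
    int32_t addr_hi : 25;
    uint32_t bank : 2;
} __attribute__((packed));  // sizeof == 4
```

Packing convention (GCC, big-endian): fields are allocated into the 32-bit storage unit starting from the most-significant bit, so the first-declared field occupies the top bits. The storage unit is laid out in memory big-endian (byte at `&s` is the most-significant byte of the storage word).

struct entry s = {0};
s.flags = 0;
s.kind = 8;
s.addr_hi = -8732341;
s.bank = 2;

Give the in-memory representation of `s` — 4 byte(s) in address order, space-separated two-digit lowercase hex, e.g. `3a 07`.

flags:1 = 0 → 0x0 << 31 → word 0x00000000
kind:4 = 8 → 0x8 << 27 → word 0x40000000
addr_hi:25 = -8732341 → 0x17ac14b << 2 → word 0x45eb052c
bank:2 = 2 → 0x2 << 0 → word 0x45eb052e
word = 0x45eb052e → big-endian bytes:
  [0]=0x45  [1]=0xeb  [2]=0x05  [3]=0x2e

45 eb 05 2e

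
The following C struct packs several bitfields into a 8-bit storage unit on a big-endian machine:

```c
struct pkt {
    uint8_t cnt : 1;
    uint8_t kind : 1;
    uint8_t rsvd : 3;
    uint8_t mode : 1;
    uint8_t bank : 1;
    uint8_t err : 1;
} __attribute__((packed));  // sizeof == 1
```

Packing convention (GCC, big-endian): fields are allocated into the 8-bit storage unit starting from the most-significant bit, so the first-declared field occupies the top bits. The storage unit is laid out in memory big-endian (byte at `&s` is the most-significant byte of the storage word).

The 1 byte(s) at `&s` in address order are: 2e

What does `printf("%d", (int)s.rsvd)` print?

[0]=0x2e (big-endian) → word 0x2e
cnt [7+:1] = (word>>7) & 0x1 = 0
kind [6+:1] = (word>>6) & 0x1 = 0
rsvd [3+:3] = (word>>3) & 0x7 = 5  ←
mode [2+:1] = (word>>2) & 0x1 = 1
bank [1+:1] = (word>>1) & 0x1 = 1
err [0+:1] = (word>>0) & 0x1 = 0

5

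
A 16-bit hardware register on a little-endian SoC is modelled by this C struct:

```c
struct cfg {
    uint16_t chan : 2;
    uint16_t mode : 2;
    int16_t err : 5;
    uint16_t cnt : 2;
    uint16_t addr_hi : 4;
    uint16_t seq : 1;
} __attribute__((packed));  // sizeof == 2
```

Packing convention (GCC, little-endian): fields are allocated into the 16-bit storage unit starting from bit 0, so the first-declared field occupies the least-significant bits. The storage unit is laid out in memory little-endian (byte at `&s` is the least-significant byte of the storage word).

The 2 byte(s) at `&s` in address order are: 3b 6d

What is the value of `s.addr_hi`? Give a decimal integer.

13

[0]=0x3b [1]=0x6d (little-endian) → word 0x6d3b
chan [0+:2] = (word>>0) & 0x3 = 3
mode [2+:2] = (word>>2) & 0x3 = 2
err [4+:5] = (word>>4) & 0x1f = 19
cnt [9+:2] = (word>>9) & 0x3 = 2
addr_hi [11+:4] = (word>>11) & 0xf = 13  ←
seq [15+:1] = (word>>15) & 0x1 = 0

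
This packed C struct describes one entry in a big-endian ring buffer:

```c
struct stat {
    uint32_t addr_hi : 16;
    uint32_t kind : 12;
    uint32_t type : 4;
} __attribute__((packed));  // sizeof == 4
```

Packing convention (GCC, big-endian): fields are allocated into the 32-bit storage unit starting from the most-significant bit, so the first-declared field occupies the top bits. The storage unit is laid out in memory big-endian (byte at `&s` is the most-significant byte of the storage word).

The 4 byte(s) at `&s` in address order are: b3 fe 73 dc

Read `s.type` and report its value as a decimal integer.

12

[0]=0xb3 [1]=0xfe [2]=0x73 [3]=0xdc (big-endian) → word 0xb3fe73dc
addr_hi [16+:16] = (word>>16) & 0xffff = 46078
kind [4+:12] = (word>>4) & 0xfff = 1853
type [0+:4] = (word>>0) & 0xf = 12  ←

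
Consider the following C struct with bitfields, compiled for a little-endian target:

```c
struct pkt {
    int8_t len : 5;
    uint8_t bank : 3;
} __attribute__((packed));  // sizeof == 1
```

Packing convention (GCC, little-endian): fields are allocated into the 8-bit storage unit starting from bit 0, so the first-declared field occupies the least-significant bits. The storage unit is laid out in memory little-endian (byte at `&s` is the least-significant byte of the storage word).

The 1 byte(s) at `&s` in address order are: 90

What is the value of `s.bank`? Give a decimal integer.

[0]=0x90 (little-endian) → word 0x90
len:5 @ bit 0 → (0x90>>0)&0x1f = 0x10
bank:3 @ bit 5 → (0x90>>5)&0x7 = 0x4  ←

4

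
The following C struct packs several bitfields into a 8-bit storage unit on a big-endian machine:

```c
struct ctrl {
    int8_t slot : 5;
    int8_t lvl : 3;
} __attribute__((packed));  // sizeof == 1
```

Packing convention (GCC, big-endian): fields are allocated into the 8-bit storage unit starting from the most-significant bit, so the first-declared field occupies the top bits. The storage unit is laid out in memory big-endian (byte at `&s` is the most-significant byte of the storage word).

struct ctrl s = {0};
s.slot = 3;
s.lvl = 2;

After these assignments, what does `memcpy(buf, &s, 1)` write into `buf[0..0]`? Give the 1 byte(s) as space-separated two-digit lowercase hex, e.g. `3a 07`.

1a

slot:5 = 3 → 0x3 << 3 → word 0x18
lvl:3 = 2 → 0x2 << 0 → word 0x1a
word = 0x1a → big-endian bytes:
  [0]=0x1a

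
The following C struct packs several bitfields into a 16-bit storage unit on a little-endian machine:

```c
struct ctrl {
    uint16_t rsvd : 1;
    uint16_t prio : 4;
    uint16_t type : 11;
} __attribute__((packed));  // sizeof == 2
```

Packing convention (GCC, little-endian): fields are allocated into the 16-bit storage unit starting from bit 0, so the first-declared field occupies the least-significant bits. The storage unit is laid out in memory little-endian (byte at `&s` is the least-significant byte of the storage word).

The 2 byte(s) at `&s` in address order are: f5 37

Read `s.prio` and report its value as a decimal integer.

[0]=0xf5 [1]=0x37 (little-endian) → word 0x37f5
rsvd:1 @ bit 0 → (0x37f5>>0)&0x1 = 0x1
prio:4 @ bit 1 → (0x37f5>>1)&0xf = 0xa  ←
type:11 @ bit 5 → (0x37f5>>5)&0x7ff = 0x1bf

10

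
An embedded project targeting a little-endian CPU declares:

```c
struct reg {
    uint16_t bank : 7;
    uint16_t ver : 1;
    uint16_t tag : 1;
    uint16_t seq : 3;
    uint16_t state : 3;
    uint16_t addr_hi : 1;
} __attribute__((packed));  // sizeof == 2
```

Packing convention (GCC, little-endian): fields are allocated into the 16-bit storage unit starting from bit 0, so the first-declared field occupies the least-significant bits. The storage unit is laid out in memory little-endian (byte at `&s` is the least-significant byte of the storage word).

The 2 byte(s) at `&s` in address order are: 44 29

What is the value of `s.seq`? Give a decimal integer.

[0]=0x44 [1]=0x29 (little-endian) → word 0x2944
bank:7 @ bit 0 → (0x2944>>0)&0x7f = 0x44
ver:1 @ bit 7 → (0x2944>>7)&0x1 = 0x0
tag:1 @ bit 8 → (0x2944>>8)&0x1 = 0x1
seq:3 @ bit 9 → (0x2944>>9)&0x7 = 0x4  ←
state:3 @ bit 12 → (0x2944>>12)&0x7 = 0x2
addr_hi:1 @ bit 15 → (0x2944>>15)&0x1 = 0x0

4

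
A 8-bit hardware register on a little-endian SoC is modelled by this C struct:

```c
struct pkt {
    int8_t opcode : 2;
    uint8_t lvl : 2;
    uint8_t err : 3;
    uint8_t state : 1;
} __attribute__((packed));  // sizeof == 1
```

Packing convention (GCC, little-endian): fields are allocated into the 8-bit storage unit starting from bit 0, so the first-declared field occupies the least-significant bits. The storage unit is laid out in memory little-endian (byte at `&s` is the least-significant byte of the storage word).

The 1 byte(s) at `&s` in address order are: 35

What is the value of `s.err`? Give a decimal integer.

3

[0]=0x35 (little-endian) → word 0x35
opcode [0+:2] = (word>>0) & 0x3 = 1
lvl [2+:2] = (word>>2) & 0x3 = 1
err [4+:3] = (word>>4) & 0x7 = 3  ←
state [7+:1] = (word>>7) & 0x1 = 0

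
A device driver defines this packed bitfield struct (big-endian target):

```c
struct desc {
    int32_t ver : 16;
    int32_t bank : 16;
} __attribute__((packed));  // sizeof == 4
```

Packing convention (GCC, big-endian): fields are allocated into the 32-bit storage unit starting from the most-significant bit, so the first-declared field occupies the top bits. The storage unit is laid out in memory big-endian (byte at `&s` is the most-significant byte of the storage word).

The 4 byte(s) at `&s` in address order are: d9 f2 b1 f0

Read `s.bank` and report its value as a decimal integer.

-19984

[0]=0xd9 [1]=0xf2 [2]=0xb1 [3]=0xf0 (big-endian) → word 0xd9f2b1f0
ver [16+:16] = (word>>16) & 0xffff = 55794
bank [0+:16] = (word>>0) & 0xffff = 45552  ←
bank signed 16b, MSB=1: 45552 - 65536 = -19984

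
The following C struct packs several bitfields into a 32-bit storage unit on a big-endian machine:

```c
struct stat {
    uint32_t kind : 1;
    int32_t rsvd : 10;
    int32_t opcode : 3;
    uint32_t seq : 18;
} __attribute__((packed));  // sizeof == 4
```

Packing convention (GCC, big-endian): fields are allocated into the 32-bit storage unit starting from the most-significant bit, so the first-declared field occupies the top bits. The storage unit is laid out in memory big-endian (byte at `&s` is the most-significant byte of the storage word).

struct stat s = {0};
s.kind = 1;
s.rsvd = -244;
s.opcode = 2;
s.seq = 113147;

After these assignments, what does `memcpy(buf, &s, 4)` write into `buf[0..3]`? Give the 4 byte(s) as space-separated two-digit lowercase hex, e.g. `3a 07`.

[31+:1] kind=1 & 0x1 = 0x1; word=0x80000000
[21+:10] rsvd=-244 & 0x3ff = 0x30c; word=0xe1800000
[18+:3] opcode=2 & 0x7 = 0x2; word=0xe1880000
[0+:18] seq=113147 & 0x3ffff = 0x1b9fb; word=0xe189b9fb
word = 0xe189b9fb → big-endian bytes:
  [0]=0xe1  [1]=0x89  [2]=0xb9  [3]=0xfb

e1 89 b9 fb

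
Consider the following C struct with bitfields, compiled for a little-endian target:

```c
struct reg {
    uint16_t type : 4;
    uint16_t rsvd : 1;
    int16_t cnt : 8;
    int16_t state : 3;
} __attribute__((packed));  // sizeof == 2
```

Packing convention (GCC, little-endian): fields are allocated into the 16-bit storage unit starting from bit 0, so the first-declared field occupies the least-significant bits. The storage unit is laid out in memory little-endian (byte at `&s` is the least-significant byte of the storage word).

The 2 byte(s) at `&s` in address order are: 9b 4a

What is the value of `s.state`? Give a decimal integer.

[0]=0x9b [1]=0x4a (little-endian) → word 0x4a9b
type:4 @ bit 0 → (0x4a9b>>0)&0xf = 0xb
rsvd:1 @ bit 4 → (0x4a9b>>4)&0x1 = 0x1
cnt:8 @ bit 5 → (0x4a9b>>5)&0xff = 0x54
state:3 @ bit 13 → (0x4a9b>>13)&0x7 = 0x2  ←
state signed 3b, MSB=0: value = 2

2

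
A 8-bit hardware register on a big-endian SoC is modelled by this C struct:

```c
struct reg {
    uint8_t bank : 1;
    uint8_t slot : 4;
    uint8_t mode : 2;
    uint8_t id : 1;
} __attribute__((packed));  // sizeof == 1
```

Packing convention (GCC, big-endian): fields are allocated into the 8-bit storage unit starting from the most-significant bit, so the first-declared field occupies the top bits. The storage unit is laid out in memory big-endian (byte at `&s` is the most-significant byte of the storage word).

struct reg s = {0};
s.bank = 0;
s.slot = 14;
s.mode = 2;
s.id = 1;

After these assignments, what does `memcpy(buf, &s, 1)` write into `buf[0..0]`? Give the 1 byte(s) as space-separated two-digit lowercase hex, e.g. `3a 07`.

bank:1 = 0 → 0x0 << 7 → word 0x00
slot:4 = 14 → 0xe << 3 → word 0x70
mode:2 = 2 → 0x2 << 1 → word 0x74
id:1 = 1 → 0x1 << 0 → word 0x75
word = 0x75 → big-endian bytes:
  [0]=0x75

75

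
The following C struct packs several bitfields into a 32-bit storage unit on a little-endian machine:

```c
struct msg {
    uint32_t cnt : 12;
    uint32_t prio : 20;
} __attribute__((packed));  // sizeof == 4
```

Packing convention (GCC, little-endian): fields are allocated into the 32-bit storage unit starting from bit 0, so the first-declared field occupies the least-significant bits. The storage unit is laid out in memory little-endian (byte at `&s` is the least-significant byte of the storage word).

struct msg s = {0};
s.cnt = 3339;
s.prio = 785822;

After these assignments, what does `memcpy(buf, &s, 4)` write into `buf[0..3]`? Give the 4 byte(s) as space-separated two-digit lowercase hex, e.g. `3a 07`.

0b ed d9 bf

[0+:12] cnt=3339 & 0xfff = 0xd0b; word=0x00000d0b
[12+:20] prio=785822 & 0xfffff = 0xbfd9e; word=0xbfd9ed0b
word = 0xbfd9ed0b → little-endian bytes:
  [0]=0x0b  [1]=0xed  [2]=0xd9  [3]=0xbf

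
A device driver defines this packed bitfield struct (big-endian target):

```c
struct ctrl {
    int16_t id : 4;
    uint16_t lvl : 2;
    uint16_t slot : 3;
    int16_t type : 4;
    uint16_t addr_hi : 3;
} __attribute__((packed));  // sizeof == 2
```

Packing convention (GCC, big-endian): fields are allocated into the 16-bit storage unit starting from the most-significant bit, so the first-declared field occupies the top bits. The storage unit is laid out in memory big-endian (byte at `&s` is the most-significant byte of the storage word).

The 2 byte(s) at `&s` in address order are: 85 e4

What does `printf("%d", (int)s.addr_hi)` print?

[0]=0x85 [1]=0xe4 (big-endian) → word 0x85e4
id [12+:4] = (word>>12) & 0xf = 8
lvl [10+:2] = (word>>10) & 0x3 = 1
slot [7+:3] = (word>>7) & 0x7 = 3
type [3+:4] = (word>>3) & 0xf = 12
addr_hi [0+:3] = (word>>0) & 0x7 = 4  ←

4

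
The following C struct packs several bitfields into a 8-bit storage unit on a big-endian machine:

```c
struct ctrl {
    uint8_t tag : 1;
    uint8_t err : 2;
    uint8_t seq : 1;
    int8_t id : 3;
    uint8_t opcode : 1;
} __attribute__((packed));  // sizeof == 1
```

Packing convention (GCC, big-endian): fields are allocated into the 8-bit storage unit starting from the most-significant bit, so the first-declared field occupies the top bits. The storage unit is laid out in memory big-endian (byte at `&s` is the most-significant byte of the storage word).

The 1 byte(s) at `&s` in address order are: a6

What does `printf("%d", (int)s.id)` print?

3

[0]=0xa6 (big-endian) → word 0xa6
tag:1 @ bit 7 → (0xa6>>7)&0x1 = 0x1
err:2 @ bit 5 → (0xa6>>5)&0x3 = 0x1
seq:1 @ bit 4 → (0xa6>>4)&0x1 = 0x0
id:3 @ bit 1 → (0xa6>>1)&0x7 = 0x3  ←
opcode:1 @ bit 0 → (0xa6>>0)&0x1 = 0x0
id signed 3b, MSB=0: value = 3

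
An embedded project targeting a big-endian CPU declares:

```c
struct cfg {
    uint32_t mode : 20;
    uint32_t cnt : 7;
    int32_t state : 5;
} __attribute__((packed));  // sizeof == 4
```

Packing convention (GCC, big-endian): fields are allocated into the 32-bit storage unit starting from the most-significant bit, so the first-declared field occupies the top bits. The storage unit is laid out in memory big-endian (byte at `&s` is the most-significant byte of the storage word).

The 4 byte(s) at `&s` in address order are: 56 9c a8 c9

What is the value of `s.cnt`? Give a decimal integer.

70

[0]=0x56 [1]=0x9c [2]=0xa8 [3]=0xc9 (big-endian) → word 0x569ca8c9
mode [12+:20] = (word>>12) & 0xfffff = 354762
cnt [5+:7] = (word>>5) & 0x7f = 70  ←
state [0+:5] = (word>>0) & 0x1f = 9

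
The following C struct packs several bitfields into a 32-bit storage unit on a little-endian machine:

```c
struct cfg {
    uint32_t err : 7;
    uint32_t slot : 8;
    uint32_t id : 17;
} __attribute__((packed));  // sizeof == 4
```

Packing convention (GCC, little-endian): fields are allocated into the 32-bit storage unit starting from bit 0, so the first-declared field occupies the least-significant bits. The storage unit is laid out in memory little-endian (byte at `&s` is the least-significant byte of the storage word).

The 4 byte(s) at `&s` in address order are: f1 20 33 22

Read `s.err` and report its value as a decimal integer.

113

[0]=0xf1 [1]=0x20 [2]=0x33 [3]=0x22 (little-endian) → word 0x223320f1
err [0+:7] = (word>>0) & 0x7f = 113  ←
slot [7+:8] = (word>>7) & 0xff = 65
id [15+:17] = (word>>15) & 0x1ffff = 17510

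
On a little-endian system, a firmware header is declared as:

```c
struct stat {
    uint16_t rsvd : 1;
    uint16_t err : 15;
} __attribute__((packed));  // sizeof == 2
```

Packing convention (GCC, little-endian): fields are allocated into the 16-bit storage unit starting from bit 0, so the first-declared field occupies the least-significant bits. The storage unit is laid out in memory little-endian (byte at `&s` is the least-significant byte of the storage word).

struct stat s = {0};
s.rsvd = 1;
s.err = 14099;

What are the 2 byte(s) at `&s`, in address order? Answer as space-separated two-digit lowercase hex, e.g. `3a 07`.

27 6e

[0+:1] rsvd=1 & 0x1 = 0x1; word=0x0001
[1+:15] err=14099 & 0x7fff = 0x3713; word=0x6e27
word = 0x6e27 → little-endian bytes:
  [0]=0x27  [1]=0x6e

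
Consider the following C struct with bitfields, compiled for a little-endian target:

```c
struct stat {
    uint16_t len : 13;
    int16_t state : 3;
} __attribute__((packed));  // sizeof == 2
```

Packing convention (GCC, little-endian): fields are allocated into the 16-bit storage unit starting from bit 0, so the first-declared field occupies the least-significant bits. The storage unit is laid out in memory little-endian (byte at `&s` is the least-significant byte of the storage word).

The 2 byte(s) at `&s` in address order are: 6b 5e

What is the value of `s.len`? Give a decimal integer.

7787

[0]=0x6b [1]=0x5e (little-endian) → word 0x5e6b
len:13 @ bit 0 → (0x5e6b>>0)&0x1fff = 0x1e6b  ←
state:3 @ bit 13 → (0x5e6b>>13)&0x7 = 0x2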